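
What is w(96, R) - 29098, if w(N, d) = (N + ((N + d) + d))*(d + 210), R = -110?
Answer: -31898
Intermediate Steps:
w(N, d) = (210 + d)*(2*N + 2*d) (w(N, d) = (N + (N + 2*d))*(210 + d) = (2*N + 2*d)*(210 + d) = (210 + d)*(2*N + 2*d))
w(96, R) - 29098 = (2*(-110)² + 420*96 + 420*(-110) + 2*96*(-110)) - 29098 = (2*12100 + 40320 - 46200 - 21120) - 29098 = (24200 + 40320 - 46200 - 21120) - 29098 = -2800 - 29098 = -31898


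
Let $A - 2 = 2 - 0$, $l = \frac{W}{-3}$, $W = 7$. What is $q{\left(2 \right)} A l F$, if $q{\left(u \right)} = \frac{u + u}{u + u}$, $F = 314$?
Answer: $- \frac{8792}{3} \approx -2930.7$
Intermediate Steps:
$l = - \frac{7}{3}$ ($l = \frac{7}{-3} = 7 \left(- \frac{1}{3}\right) = - \frac{7}{3} \approx -2.3333$)
$q{\left(u \right)} = 1$ ($q{\left(u \right)} = \frac{2 u}{2 u} = 2 u \frac{1}{2 u} = 1$)
$A = 4$ ($A = 2 + \left(2 - 0\right) = 2 + \left(2 + 0\right) = 2 + 2 = 4$)
$q{\left(2 \right)} A l F = 1 \cdot 4 \left(- \frac{7}{3}\right) 314 = 4 \left(- \frac{7}{3}\right) 314 = \left(- \frac{28}{3}\right) 314 = - \frac{8792}{3}$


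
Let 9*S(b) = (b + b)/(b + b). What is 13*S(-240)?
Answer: 13/9 ≈ 1.4444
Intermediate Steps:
S(b) = 1/9 (S(b) = ((b + b)/(b + b))/9 = ((2*b)/((2*b)))/9 = ((1/(2*b))*(2*b))/9 = (1/9)*1 = 1/9)
13*S(-240) = 13*(1/9) = 13/9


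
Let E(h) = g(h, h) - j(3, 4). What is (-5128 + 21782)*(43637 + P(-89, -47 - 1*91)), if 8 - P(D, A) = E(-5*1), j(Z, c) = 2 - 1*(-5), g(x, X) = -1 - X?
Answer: 726913792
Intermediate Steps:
j(Z, c) = 7 (j(Z, c) = 2 + 5 = 7)
E(h) = -8 - h (E(h) = (-1 - h) - 1*7 = (-1 - h) - 7 = -8 - h)
P(D, A) = 11 (P(D, A) = 8 - (-8 - (-5)) = 8 - (-8 - 1*(-5)) = 8 - (-8 + 5) = 8 - 1*(-3) = 8 + 3 = 11)
(-5128 + 21782)*(43637 + P(-89, -47 - 1*91)) = (-5128 + 21782)*(43637 + 11) = 16654*43648 = 726913792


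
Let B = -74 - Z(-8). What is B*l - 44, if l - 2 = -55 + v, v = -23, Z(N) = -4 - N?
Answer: 5884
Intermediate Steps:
B = -78 (B = -74 - (-4 - 1*(-8)) = -74 - (-4 + 8) = -74 - 1*4 = -74 - 4 = -78)
l = -76 (l = 2 + (-55 - 23) = 2 - 78 = -76)
B*l - 44 = -78*(-76) - 44 = 5928 - 44 = 5884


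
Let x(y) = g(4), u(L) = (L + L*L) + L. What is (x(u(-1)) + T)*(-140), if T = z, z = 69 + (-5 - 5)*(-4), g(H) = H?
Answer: -15820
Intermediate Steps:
u(L) = L**2 + 2*L (u(L) = (L + L**2) + L = L**2 + 2*L)
x(y) = 4
z = 109 (z = 69 - 10*(-4) = 69 + 40 = 109)
T = 109
(x(u(-1)) + T)*(-140) = (4 + 109)*(-140) = 113*(-140) = -15820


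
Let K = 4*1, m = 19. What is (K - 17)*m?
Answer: -247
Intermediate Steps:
K = 4
(K - 17)*m = (4 - 17)*19 = -13*19 = -247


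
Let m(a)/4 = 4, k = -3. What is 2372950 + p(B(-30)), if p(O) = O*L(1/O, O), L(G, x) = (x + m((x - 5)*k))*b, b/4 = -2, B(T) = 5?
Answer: 2372110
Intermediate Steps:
b = -8 (b = 4*(-2) = -8)
m(a) = 16 (m(a) = 4*4 = 16)
L(G, x) = -128 - 8*x (L(G, x) = (x + 16)*(-8) = (16 + x)*(-8) = -128 - 8*x)
p(O) = O*(-128 - 8*O)
2372950 + p(B(-30)) = 2372950 + 8*5*(-16 - 1*5) = 2372950 + 8*5*(-16 - 5) = 2372950 + 8*5*(-21) = 2372950 - 840 = 2372110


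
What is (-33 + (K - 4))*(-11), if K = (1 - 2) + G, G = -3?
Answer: 451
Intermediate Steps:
K = -4 (K = (1 - 2) - 3 = -1 - 3 = -4)
(-33 + (K - 4))*(-11) = (-33 + (-4 - 4))*(-11) = (-33 - 8)*(-11) = -41*(-11) = 451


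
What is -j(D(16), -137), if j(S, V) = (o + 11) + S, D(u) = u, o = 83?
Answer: -110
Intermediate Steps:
j(S, V) = 94 + S (j(S, V) = (83 + 11) + S = 94 + S)
-j(D(16), -137) = -(94 + 16) = -1*110 = -110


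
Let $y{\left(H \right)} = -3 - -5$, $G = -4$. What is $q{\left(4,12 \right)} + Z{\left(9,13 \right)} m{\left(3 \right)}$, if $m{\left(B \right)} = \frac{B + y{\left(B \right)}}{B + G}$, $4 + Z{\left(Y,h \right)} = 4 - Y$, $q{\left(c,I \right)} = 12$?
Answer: $57$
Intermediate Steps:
$y{\left(H \right)} = 2$ ($y{\left(H \right)} = -3 + 5 = 2$)
$Z{\left(Y,h \right)} = - Y$ ($Z{\left(Y,h \right)} = -4 - \left(-4 + Y\right) = - Y$)
$m{\left(B \right)} = \frac{2 + B}{-4 + B}$ ($m{\left(B \right)} = \frac{B + 2}{B - 4} = \frac{2 + B}{-4 + B}$)
$q{\left(4,12 \right)} + Z{\left(9,13 \right)} m{\left(3 \right)} = 12 + \left(-1\right) 9 \frac{2 + 3}{-4 + 3} = 12 - 9 \frac{1}{-1} \cdot 5 = 12 - 9 \left(\left(-1\right) 5\right) = 12 - -45 = 12 + 45 = 57$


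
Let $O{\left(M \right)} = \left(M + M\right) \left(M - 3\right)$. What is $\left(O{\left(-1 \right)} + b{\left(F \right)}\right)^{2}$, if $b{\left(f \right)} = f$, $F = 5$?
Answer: $169$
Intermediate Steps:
$O{\left(M \right)} = 2 M \left(-3 + M\right)$
$\left(O{\left(-1 \right)} + b{\left(F \right)}\right)^{2} = \left(2 \left(-1\right) \left(-3 - 1\right) + 5\right)^{2} = \left(2 \left(-1\right) \left(-4\right) + 5\right)^{2} = \left(8 + 5\right)^{2} = 13^{2} = 169$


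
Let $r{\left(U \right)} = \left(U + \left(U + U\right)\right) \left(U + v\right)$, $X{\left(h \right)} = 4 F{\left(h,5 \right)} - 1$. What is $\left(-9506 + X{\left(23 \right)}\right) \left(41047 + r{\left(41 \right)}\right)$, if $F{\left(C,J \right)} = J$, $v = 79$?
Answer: $-529441009$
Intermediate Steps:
$X{\left(h \right)} = 19$ ($X{\left(h \right)} = 4 \cdot 5 - 1 = 20 - 1 = 19$)
$r{\left(U \right)} = 3 U \left(79 + U\right)$ ($r{\left(U \right)} = \left(U + \left(U + U\right)\right) \left(U + 79\right) = \left(U + 2 U\right) \left(79 + U\right) = 3 U \left(79 + U\right)$)
$\left(-9506 + X{\left(23 \right)}\right) \left(41047 + r{\left(41 \right)}\right) = \left(-9506 + 19\right) \left(41047 + 3 \cdot 41 \left(79 + 41\right)\right) = - 9487 \left(41047 + 3 \cdot 41 \cdot 120\right) = - 9487 \left(41047 + 14760\right) = \left(-9487\right) 55807 = -529441009$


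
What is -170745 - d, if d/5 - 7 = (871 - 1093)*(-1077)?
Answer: -1366250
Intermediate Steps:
d = 1195505 (d = 35 + 5*((871 - 1093)*(-1077)) = 35 + 5*(-222*(-1077)) = 35 + 5*239094 = 35 + 1195470 = 1195505)
-170745 - d = -170745 - 1*1195505 = -170745 - 1195505 = -1366250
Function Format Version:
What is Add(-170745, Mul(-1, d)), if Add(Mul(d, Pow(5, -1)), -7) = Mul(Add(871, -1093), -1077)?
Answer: -1366250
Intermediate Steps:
d = 1195505 (d = Add(35, Mul(5, Mul(Add(871, -1093), -1077))) = Add(35, Mul(5, Mul(-222, -1077))) = Add(35, Mul(5, 239094)) = Add(35, 1195470) = 1195505)
Add(-170745, Mul(-1, d)) = Add(-170745, Mul(-1, 1195505)) = Add(-170745, -1195505) = -1366250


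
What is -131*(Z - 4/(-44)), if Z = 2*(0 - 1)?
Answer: 2751/11 ≈ 250.09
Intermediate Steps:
Z = -2 (Z = 2*(-1) = -2)
-131*(Z - 4/(-44)) = -131*(-2 - 4/(-44)) = -131*(-2 - 4*(-1)/44) = -131*(-2 - 1*(-1/11)) = -131*(-2 + 1/11) = -131*(-21/11) = 2751/11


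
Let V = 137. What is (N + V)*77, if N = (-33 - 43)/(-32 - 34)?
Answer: 31913/3 ≈ 10638.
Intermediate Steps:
N = 38/33 (N = -76/(-66) = -76*(-1/66) = 38/33 ≈ 1.1515)
(N + V)*77 = (38/33 + 137)*77 = (4559/33)*77 = 31913/3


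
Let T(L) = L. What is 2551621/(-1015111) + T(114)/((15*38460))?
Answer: -245319072041/97602922650 ≈ -2.5134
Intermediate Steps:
2551621/(-1015111) + T(114)/((15*38460)) = 2551621/(-1015111) + 114/((15*38460)) = 2551621*(-1/1015111) + 114/576900 = -2551621/1015111 + 114*(1/576900) = -2551621/1015111 + 19/96150 = -245319072041/97602922650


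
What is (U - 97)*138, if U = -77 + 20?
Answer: -21252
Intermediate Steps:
U = -57
(U - 97)*138 = (-57 - 97)*138 = -154*138 = -21252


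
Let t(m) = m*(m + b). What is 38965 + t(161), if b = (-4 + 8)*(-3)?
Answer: 62954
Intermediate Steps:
b = -12 (b = 4*(-3) = -12)
t(m) = m*(-12 + m) (t(m) = m*(m - 12) = m*(-12 + m))
38965 + t(161) = 38965 + 161*(-12 + 161) = 38965 + 161*149 = 38965 + 23989 = 62954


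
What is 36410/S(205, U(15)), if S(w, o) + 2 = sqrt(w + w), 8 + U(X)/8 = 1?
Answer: 36410/203 + 18205*sqrt(410)/203 ≈ 1995.2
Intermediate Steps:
U(X) = -56 (U(X) = -64 + 8*1 = -64 + 8 = -56)
S(w, o) = -2 + sqrt(2)*sqrt(w) (S(w, o) = -2 + sqrt(w + w) = -2 + sqrt(2*w) = -2 + sqrt(2)*sqrt(w))
36410/S(205, U(15)) = 36410/(-2 + sqrt(2)*sqrt(205)) = 36410/(-2 + sqrt(410))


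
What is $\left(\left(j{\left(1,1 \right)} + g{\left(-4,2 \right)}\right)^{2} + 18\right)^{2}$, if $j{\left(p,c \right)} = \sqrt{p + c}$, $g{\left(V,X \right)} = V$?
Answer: $1424 - 576 \sqrt{2} \approx 609.41$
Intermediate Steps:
$j{\left(p,c \right)} = \sqrt{c + p}$
$\left(\left(j{\left(1,1 \right)} + g{\left(-4,2 \right)}\right)^{2} + 18\right)^{2} = \left(\left(\sqrt{1 + 1} - 4\right)^{2} + 18\right)^{2} = \left(\left(\sqrt{2} - 4\right)^{2} + 18\right)^{2} = \left(\left(-4 + \sqrt{2}\right)^{2} + 18\right)^{2} = \left(18 + \left(-4 + \sqrt{2}\right)^{2}\right)^{2}$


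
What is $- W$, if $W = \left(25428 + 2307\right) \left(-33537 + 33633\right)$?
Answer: $-2662560$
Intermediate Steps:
$W = 2662560$ ($W = 27735 \cdot 96 = 2662560$)
$- W = \left(-1\right) 2662560 = -2662560$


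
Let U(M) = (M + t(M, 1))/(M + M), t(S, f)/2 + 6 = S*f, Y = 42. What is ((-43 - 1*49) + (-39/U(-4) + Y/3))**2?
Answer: 8281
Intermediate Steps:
t(S, f) = -12 + 2*S*f (t(S, f) = -12 + 2*(S*f) = -12 + 2*S*f)
U(M) = (-12 + 3*M)/(2*M) (U(M) = (M + (-12 + 2*M*1))/(M + M) = (M + (-12 + 2*M))/((2*M)) = (-12 + 3*M)*(1/(2*M)) = (-12 + 3*M)/(2*M))
((-43 - 1*49) + (-39/U(-4) + Y/3))**2 = ((-43 - 1*49) + (-39/(3/2 - 6/(-4)) + 42/3))**2 = ((-43 - 49) + (-39/(3/2 - 6*(-1/4)) + 42*(1/3)))**2 = (-92 + (-39/(3/2 + 3/2) + 14))**2 = (-92 + (-39/3 + 14))**2 = (-92 + (-39*1/3 + 14))**2 = (-92 + (-13 + 14))**2 = (-92 + 1)**2 = (-91)**2 = 8281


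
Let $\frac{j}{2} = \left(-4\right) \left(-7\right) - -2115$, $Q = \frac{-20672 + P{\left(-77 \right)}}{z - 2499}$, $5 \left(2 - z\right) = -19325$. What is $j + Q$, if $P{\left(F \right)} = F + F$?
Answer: $\frac{324579}{76} \approx 4270.8$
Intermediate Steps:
$z = 3867$ ($z = 2 - -3865 = 2 + 3865 = 3867$)
$P{\left(F \right)} = 2 F$
$Q = - \frac{1157}{76}$ ($Q = \frac{-20672 + 2 \left(-77\right)}{3867 - 2499} = \frac{-20672 - 154}{1368} = \left(-20826\right) \frac{1}{1368} = - \frac{1157}{76} \approx -15.224$)
$j = 4286$ ($j = 2 \left(\left(-4\right) \left(-7\right) - -2115\right) = 2 \left(28 + 2115\right) = 2 \cdot 2143 = 4286$)
$j + Q = 4286 - \frac{1157}{76} = \frac{324579}{76}$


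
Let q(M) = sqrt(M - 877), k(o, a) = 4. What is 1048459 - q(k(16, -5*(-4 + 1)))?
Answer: 1048459 - 3*I*sqrt(97) ≈ 1.0485e+6 - 29.547*I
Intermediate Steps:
q(M) = sqrt(-877 + M)
1048459 - q(k(16, -5*(-4 + 1))) = 1048459 - sqrt(-877 + 4) = 1048459 - sqrt(-873) = 1048459 - 3*I*sqrt(97)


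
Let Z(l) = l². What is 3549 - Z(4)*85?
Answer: 2189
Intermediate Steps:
3549 - Z(4)*85 = 3549 - 4²*85 = 3549 - 16*85 = 3549 - 1*1360 = 3549 - 1360 = 2189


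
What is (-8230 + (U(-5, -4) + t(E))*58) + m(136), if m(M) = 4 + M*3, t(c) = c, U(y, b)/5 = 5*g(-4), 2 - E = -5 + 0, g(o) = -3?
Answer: -11762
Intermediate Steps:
E = 7 (E = 2 - (-5 + 0) = 2 - 1*(-5) = 2 + 5 = 7)
U(y, b) = -75 (U(y, b) = 5*(5*(-3)) = 5*(-15) = -75)
m(M) = 4 + 3*M
(-8230 + (U(-5, -4) + t(E))*58) + m(136) = (-8230 + (-75 + 7)*58) + (4 + 3*136) = (-8230 - 68*58) + (4 + 408) = (-8230 - 3944) + 412 = -12174 + 412 = -11762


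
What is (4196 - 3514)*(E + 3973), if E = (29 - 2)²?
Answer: 3206764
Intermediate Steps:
E = 729 (E = 27² = 729)
(4196 - 3514)*(E + 3973) = (4196 - 3514)*(729 + 3973) = 682*4702 = 3206764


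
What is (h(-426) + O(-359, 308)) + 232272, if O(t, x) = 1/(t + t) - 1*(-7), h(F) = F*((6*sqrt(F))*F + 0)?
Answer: 166776321/718 + 1088856*I*sqrt(426) ≈ 2.3228e+5 + 2.2474e+7*I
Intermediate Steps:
h(F) = 6*F**(5/2) (h(F) = F*(6*F**(3/2) + 0) = F*(6*F**(3/2)) = 6*F**(5/2))
O(t, x) = 7 + 1/(2*t) (O(t, x) = 1/(2*t) + 7 = 7 + 1/(2*t))
(h(-426) + O(-359, 308)) + 232272 = (6*(-426)**(5/2) + (7 + (1/2)/(-359))) + 232272 = (6*(181476*I*sqrt(426)) + (7 + (1/2)*(-1/359))) + 232272 = (1088856*I*sqrt(426) + (7 - 1/718)) + 232272 = (1088856*I*sqrt(426) + 5025/718) + 232272 = (5025/718 + 1088856*I*sqrt(426)) + 232272 = 166776321/718 + 1088856*I*sqrt(426)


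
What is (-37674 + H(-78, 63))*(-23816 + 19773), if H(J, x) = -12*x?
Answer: 155372490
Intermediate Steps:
(-37674 + H(-78, 63))*(-23816 + 19773) = (-37674 - 12*63)*(-23816 + 19773) = (-37674 - 756)*(-4043) = -38430*(-4043) = 155372490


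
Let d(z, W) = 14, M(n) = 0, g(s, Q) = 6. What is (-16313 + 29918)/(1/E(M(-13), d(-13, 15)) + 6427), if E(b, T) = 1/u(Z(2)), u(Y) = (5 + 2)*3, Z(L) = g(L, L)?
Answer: 13605/6448 ≈ 2.1100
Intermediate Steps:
Z(L) = 6
u(Y) = 21 (u(Y) = 7*3 = 21)
E(b, T) = 1/21
(-16313 + 29918)/(1/E(M(-13), d(-13, 15)) + 6427) = (-16313 + 29918)/(1/(1/21) + 6427) = 13605/(21 + 6427) = 13605/6448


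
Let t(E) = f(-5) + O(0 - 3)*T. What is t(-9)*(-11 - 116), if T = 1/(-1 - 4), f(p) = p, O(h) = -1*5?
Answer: 508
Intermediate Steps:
O(h) = -5
T = -1/5 (T = 1/(-5) = -1/5 ≈ -0.20000)
t(E) = -4 (t(E) = -5 - 5*(-1/5) = -5 + 1 = -4)
t(-9)*(-11 - 116) = -4*(-11 - 116) = -4*(-127) = 508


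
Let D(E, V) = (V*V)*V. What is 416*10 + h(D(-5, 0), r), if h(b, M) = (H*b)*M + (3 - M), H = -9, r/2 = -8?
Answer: 4179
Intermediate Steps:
r = -16 (r = 2*(-8) = -16)
D(E, V) = V**3 (D(E, V) = V**2*V = V**3)
h(b, M) = 3 - M - 9*M*b (h(b, M) = (-9*b)*M + (3 - M) = -9*M*b + (3 - M) = 3 - M - 9*M*b)
416*10 + h(D(-5, 0), r) = 416*10 + (3 - 1*(-16) - 9*(-16)*0**3) = 4160 + (3 + 16 - 9*(-16)*0) = 4160 + (3 + 16 + 0) = 4160 + 19 = 4179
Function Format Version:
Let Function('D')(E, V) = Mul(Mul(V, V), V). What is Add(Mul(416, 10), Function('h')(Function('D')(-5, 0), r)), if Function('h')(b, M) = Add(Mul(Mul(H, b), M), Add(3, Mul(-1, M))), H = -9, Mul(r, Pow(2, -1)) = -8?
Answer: 4179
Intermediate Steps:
r = -16 (r = Mul(2, -8) = -16)
Function('D')(E, V) = Pow(V, 3) (Function('D')(E, V) = Mul(Pow(V, 2), V) = Pow(V, 3))
Function('h')(b, M) = Add(3, Mul(-1, M), Mul(-9, M, b)) (Function('h')(b, M) = Add(Mul(Mul(-9, b), M), Add(3, Mul(-1, M))) = Add(Mul(-9, M, b), Add(3, Mul(-1, M))) = Add(3, Mul(-1, M), Mul(-9, M, b)))
Add(Mul(416, 10), Function('h')(Function('D')(-5, 0), r)) = Add(Mul(416, 10), Add(3, Mul(-1, -16), Mul(-9, -16, Pow(0, 3)))) = Add(4160, Add(3, 16, Mul(-9, -16, 0))) = Add(4160, Add(3, 16, 0)) = Add(4160, 19) = 4179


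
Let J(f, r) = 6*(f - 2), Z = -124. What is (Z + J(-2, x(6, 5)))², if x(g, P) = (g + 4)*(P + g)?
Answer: 21904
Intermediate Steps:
x(g, P) = (4 + g)*(P + g)
J(f, r) = -12 + 6*f (J(f, r) = 6*(-2 + f) = -12 + 6*f)
(Z + J(-2, x(6, 5)))² = (-124 + (-12 + 6*(-2)))² = (-124 + (-12 - 12))² = (-124 - 24)² = (-148)² = 21904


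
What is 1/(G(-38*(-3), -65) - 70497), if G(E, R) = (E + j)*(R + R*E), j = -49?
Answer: -1/556372 ≈ -1.7974e-6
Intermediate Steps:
G(E, R) = (-49 + E)*(R + E*R) (G(E, R) = (E - 49)*(R + R*E) = (-49 + E)*(R + E*R))
1/(G(-38*(-3), -65) - 70497) = 1/(-65*(-49 + (-38*(-3))² - (-1824)*(-3)) - 70497) = 1/(-65*(-49 + 114² - 48*114) - 70497) = 1/(-65*(-49 + 12996 - 5472) - 70497) = 1/(-65*7475 - 70497) = 1/(-485875 - 70497) = 1/(-556372) = -1/556372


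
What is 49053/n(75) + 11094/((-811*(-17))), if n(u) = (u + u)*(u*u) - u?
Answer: 3345341387/3877249075 ≈ 0.86281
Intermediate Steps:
n(u) = -u + 2*u³ (n(u) = (2*u)*u² - u = 2*u³ - u = -u + 2*u³)
49053/n(75) + 11094/((-811*(-17))) = 49053/(-1*75 + 2*75³) + 11094/((-811*(-17))) = 49053/(-75 + 2*421875) + 11094/13787 = 49053/(-75 + 843750) + 11094*(1/13787) = 49053/843675 + 11094/13787 = 49053*(1/843675) + 11094/13787 = 16351/281225 + 11094/13787 = 3345341387/3877249075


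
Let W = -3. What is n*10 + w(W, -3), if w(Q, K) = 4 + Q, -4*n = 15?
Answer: -73/2 ≈ -36.500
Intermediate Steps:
n = -15/4 (n = -¼*15 = -15/4 ≈ -3.7500)
n*10 + w(W, -3) = -15/4*10 + (4 - 3) = -75/2 + 1 = -73/2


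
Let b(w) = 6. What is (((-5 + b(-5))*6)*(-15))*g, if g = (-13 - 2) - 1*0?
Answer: 1350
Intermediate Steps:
g = -15 (g = -15 + 0 = -15)
(((-5 + b(-5))*6)*(-15))*g = (((-5 + 6)*6)*(-15))*(-15) = ((1*6)*(-15))*(-15) = (6*(-15))*(-15) = -90*(-15) = 1350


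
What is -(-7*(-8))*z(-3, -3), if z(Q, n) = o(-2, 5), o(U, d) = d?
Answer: -280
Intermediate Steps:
z(Q, n) = 5
-(-7*(-8))*z(-3, -3) = -(-7*(-8))*5 = -56*5 = -1*280 = -280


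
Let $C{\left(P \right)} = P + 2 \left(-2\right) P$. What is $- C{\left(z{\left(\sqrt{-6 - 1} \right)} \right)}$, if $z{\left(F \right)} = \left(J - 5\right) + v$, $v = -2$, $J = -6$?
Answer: $-39$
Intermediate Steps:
$z{\left(F \right)} = -13$ ($z{\left(F \right)} = \left(-6 - 5\right) - 2 = -11 - 2 = -13$)
$C{\left(P \right)} = - 3 P$ ($C{\left(P \right)} = P - 4 P = - 3 P$)
$- C{\left(z{\left(\sqrt{-6 - 1} \right)} \right)} = - \left(-3\right) \left(-13\right) = \left(-1\right) 39 = -39$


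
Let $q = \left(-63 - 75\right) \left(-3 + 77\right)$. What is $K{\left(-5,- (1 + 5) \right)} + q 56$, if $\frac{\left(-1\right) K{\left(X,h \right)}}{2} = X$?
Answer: $-571862$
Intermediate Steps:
$K{\left(X,h \right)} = - 2 X$
$q = -10212$ ($q = \left(-138\right) 74 = -10212$)
$K{\left(-5,- (1 + 5) \right)} + q 56 = \left(-2\right) \left(-5\right) - 571872 = 10 - 571872 = -571862$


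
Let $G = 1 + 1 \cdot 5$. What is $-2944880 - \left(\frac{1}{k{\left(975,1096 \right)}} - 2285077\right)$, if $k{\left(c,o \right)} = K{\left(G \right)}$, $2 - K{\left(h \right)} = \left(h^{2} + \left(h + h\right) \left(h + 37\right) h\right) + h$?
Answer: $- \frac{2069142207}{3136} \approx -6.598 \cdot 10^{5}$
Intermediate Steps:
$G = 6$ ($G = 1 + 5 = 6$)
$K{\left(h \right)} = 2 - h - h^{2} - 2 h^{2} \left(37 + h\right)$ ($K{\left(h \right)} = 2 - \left(\left(h^{2} + \left(h + h\right) \left(h + 37\right) h\right) + h\right) = 2 - \left(\left(h^{2} + 2 h \left(37 + h\right) h\right) + h\right) = 2 - \left(\left(h^{2} + 2 h^{2} \left(37 + h\right)\right) + h\right) = 2 - \left(h + h^{2} + 2 h^{2} \left(37 + h\right)\right) = 2 - h - h^{2} - 2 h^{2} \left(37 + h\right)$)
$k{\left(c,o \right)} = -3136$ ($k{\left(c,o \right)} = 2 - 6 - 75 \cdot 6^{2} - 2 \cdot 6^{3} = 2 - 6 - 2700 - 432 = -3136$)
$-2944880 - \left(\frac{1}{k{\left(975,1096 \right)}} - 2285077\right) = -2944880 - \left(\frac{1}{-3136} - 2285077\right) = -2944880 - \left(- \frac{1}{3136} - 2285077\right) = -2944880 - - \frac{7166001473}{3136} = -2944880 + \frac{7166001473}{3136} = - \frac{2069142207}{3136}$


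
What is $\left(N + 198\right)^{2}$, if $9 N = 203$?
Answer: $\frac{3940225}{81} \approx 48645.0$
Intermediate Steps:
$N = \frac{203}{9}$ ($N = \frac{1}{9} \cdot 203 = \frac{203}{9} \approx 22.556$)
$\left(N + 198\right)^{2} = \left(\frac{203}{9} + 198\right)^{2} = \left(\frac{1985}{9}\right)^{2} = \frac{3940225}{81}$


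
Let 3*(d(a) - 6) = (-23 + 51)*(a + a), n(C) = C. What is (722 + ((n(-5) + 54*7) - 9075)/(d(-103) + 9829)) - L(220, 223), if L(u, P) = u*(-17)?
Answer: 105888388/23737 ≈ 4460.9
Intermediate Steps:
d(a) = 6 + 56*a/3 (d(a) = 6 + ((-23 + 51)*(a + a))/3 = 6 + (28*(2*a))/3 = 6 + (56*a)/3 = 6 + 56*a/3)
L(u, P) = -17*u
(722 + ((n(-5) + 54*7) - 9075)/(d(-103) + 9829)) - L(220, 223) = (722 + ((-5 + 54*7) - 9075)/((6 + (56/3)*(-103)) + 9829)) - (-17)*220 = (722 + ((-5 + 378) - 9075)/((6 - 5768/3) + 9829)) - 1*(-3740) = (722 + (373 - 9075)/(-5750/3 + 9829)) + 3740 = (722 - 8702/23737/3) + 3740 = (722 - 8702*3/23737) + 3740 = (722 - 26106/23737) + 3740 = 17112008/23737 + 3740 = 105888388/23737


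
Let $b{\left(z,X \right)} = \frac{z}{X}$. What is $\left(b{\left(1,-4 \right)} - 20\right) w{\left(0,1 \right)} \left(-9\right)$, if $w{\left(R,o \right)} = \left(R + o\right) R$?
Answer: $0$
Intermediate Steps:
$w{\left(R,o \right)} = R \left(R + o\right)$
$\left(b{\left(1,-4 \right)} - 20\right) w{\left(0,1 \right)} \left(-9\right) = \left(1 \frac{1}{-4} - 20\right) 0 \left(0 + 1\right) \left(-9\right) = \left(1 \left(- \frac{1}{4}\right) - 20\right) 0 \cdot 1 \left(-9\right) = \left(- \frac{1}{4} - 20\right) 0 \left(-9\right) = \left(- \frac{81}{4}\right) 0 \left(-9\right) = 0 \left(-9\right) = 0$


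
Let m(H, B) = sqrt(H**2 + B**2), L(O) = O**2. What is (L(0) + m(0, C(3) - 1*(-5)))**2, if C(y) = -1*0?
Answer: 25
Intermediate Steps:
C(y) = 0
m(H, B) = sqrt(B**2 + H**2)
(L(0) + m(0, C(3) - 1*(-5)))**2 = (0**2 + sqrt((0 - 1*(-5))**2 + 0**2))**2 = (0 + sqrt((0 + 5)**2 + 0))**2 = (0 + sqrt(5**2 + 0))**2 = (0 + sqrt(25 + 0))**2 = (0 + sqrt(25))**2 = (0 + 5)**2 = 5**2 = 25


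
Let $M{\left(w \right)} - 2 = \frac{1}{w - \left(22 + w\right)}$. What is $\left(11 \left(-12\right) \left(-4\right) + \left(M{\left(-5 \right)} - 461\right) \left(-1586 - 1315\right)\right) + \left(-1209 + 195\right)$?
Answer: $\frac{29286507}{22} \approx 1.3312 \cdot 10^{6}$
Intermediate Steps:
$M{\left(w \right)} = \frac{43}{22}$ ($M{\left(w \right)} = 2 + \frac{1}{w - \left(22 + w\right)} = 2 + \frac{1}{-22} = 2 - \frac{1}{22} = \frac{43}{22}$)
$\left(11 \left(-12\right) \left(-4\right) + \left(M{\left(-5 \right)} - 461\right) \left(-1586 - 1315\right)\right) + \left(-1209 + 195\right) = \left(11 \left(-12\right) \left(-4\right) + \left(\frac{43}{22} - 461\right) \left(-1586 - 1315\right)\right) + \left(-1209 + 195\right) = \left(\left(-132\right) \left(-4\right) - - \frac{29297199}{22}\right) - 1014 = \left(528 + \frac{29297199}{22}\right) - 1014 = \frac{29308815}{22} - 1014 = \frac{29286507}{22}$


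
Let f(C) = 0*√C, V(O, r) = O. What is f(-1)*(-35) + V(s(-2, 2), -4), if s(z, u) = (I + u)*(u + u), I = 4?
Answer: 24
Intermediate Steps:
s(z, u) = 2*u*(4 + u) (s(z, u) = (4 + u)*(u + u) = (4 + u)*(2*u) = 2*u*(4 + u))
f(C) = 0
f(-1)*(-35) + V(s(-2, 2), -4) = 0*(-35) + 2*2*(4 + 2) = 0 + 2*2*6 = 0 + 24 = 24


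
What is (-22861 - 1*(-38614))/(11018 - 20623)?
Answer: -15753/9605 ≈ -1.6401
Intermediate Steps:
(-22861 - 1*(-38614))/(11018 - 20623) = (-22861 + 38614)/(-9605) = 15753*(-1/9605) = -15753/9605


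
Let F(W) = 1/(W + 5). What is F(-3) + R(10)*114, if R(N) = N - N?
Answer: ½ ≈ 0.50000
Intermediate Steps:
F(W) = 1/(5 + W)
R(N) = 0
F(-3) + R(10)*114 = 1/(5 - 3) + 0*114 = 1/2 + 0 = ½ + 0 = ½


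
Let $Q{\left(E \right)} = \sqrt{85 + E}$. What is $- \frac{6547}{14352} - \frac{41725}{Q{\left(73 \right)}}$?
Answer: $- \frac{6547}{14352} - \frac{41725 \sqrt{158}}{158} \approx -3319.9$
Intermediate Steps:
$- \frac{6547}{14352} - \frac{41725}{Q{\left(73 \right)}} = - \frac{6547}{14352} - \frac{41725}{\sqrt{85 + 73}} = \left(-6547\right) \frac{1}{14352} - \frac{41725}{\sqrt{158}} = - \frac{6547}{14352} - 41725 \frac{\sqrt{158}}{158} = - \frac{6547}{14352} - \frac{41725 \sqrt{158}}{158}$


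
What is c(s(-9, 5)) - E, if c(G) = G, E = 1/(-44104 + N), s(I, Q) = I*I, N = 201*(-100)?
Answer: 5200525/64204 ≈ 81.000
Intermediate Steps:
N = -20100
s(I, Q) = I**2
E = -1/64204 (E = 1/(-44104 - 20100) = 1/(-64204) = -1/64204 ≈ -1.5575e-5)
c(s(-9, 5)) - E = (-9)**2 - 1*(-1/64204) = 81 + 1/64204 = 5200525/64204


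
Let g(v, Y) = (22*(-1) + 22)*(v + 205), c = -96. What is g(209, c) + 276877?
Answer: 276877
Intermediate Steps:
g(v, Y) = 0 (g(v, Y) = (-22 + 22)*(205 + v) = 0*(205 + v) = 0)
g(209, c) + 276877 = 0 + 276877 = 276877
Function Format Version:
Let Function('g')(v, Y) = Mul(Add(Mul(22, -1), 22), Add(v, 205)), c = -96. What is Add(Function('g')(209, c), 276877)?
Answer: 276877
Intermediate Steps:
Function('g')(v, Y) = 0 (Function('g')(v, Y) = Mul(Add(-22, 22), Add(205, v)) = Mul(0, Add(205, v)) = 0)
Add(Function('g')(209, c), 276877) = Add(0, 276877) = 276877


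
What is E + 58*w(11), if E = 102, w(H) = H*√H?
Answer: 102 + 638*√11 ≈ 2218.0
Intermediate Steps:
w(H) = H^(3/2)
E + 58*w(11) = 102 + 58*11^(3/2) = 102 + 58*(11*√11) = 102 + 638*√11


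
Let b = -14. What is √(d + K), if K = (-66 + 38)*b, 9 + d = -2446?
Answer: I*√2063 ≈ 45.42*I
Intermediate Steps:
d = -2455 (d = -9 - 2446 = -2455)
K = 392 (K = (-66 + 38)*(-14) = -28*(-14) = 392)
√(d + K) = √(-2455 + 392) = √(-2063) = I*√2063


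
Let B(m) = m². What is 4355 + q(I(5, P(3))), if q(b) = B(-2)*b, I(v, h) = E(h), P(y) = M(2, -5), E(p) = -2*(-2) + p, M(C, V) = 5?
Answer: 4391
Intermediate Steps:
E(p) = 4 + p
P(y) = 5
I(v, h) = 4 + h
q(b) = 4*b (q(b) = (-2)²*b = 4*b)
4355 + q(I(5, P(3))) = 4355 + 4*(4 + 5) = 4355 + 4*9 = 4355 + 36 = 4391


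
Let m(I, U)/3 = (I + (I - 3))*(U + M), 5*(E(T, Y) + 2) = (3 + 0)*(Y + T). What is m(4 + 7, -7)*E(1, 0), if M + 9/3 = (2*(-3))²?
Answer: -10374/5 ≈ -2074.8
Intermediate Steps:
E(T, Y) = -2 + 3*T/5 + 3*Y/5 (E(T, Y) = -2 + ((3 + 0)*(Y + T))/5 = -2 + (3*(T + Y))/5 = -2 + (3*T + 3*Y)/5 = -2 + (3*T/5 + 3*Y/5) = -2 + 3*T/5 + 3*Y/5)
M = 33 (M = -3 + (2*(-3))² = -3 + (-6)² = -3 + 36 = 33)
m(I, U) = 3*(-3 + 2*I)*(33 + U) (m(I, U) = 3*((I + (I - 3))*(U + 33)) = 3*((I + (-3 + I))*(33 + U)) = 3*((-3 + 2*I)*(33 + U)) = 3*(-3 + 2*I)*(33 + U))
m(4 + 7, -7)*E(1, 0) = (-297 - 9*(-7) + 198*(4 + 7) + 6*(4 + 7)*(-7))*(-2 + (⅗)*1 + (⅗)*0) = (-297 + 63 + 198*11 + 6*11*(-7))*(-2 + ⅗ + 0) = (-297 + 63 + 2178 - 462)*(-7/5) = 1482*(-7/5) = -10374/5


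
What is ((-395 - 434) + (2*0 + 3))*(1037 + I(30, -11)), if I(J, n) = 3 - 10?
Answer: -850780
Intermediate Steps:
I(J, n) = -7
((-395 - 434) + (2*0 + 3))*(1037 + I(30, -11)) = ((-395 - 434) + (2*0 + 3))*(1037 - 7) = (-829 + (0 + 3))*1030 = (-829 + 3)*1030 = -826*1030 = -850780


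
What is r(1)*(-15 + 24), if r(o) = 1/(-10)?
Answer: -9/10 ≈ -0.90000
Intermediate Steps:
r(o) = -⅒
r(1)*(-15 + 24) = -(-15 + 24)/10 = -⅒*9 = -9/10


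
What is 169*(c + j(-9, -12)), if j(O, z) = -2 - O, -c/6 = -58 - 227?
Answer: 290173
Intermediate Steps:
c = 1710 (c = -6*(-58 - 227) = -6*(-285) = 1710)
169*(c + j(-9, -12)) = 169*(1710 + (-2 - 1*(-9))) = 169*(1710 + (-2 + 9)) = 169*(1710 + 7) = 169*1717 = 290173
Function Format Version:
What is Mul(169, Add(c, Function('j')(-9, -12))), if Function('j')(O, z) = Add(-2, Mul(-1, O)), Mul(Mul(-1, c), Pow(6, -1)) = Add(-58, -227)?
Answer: 290173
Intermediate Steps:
c = 1710 (c = Mul(-6, Add(-58, -227)) = Mul(-6, -285) = 1710)
Mul(169, Add(c, Function('j')(-9, -12))) = Mul(169, Add(1710, Add(-2, Mul(-1, -9)))) = Mul(169, Add(1710, Add(-2, 9))) = Mul(169, Add(1710, 7)) = Mul(169, 1717) = 290173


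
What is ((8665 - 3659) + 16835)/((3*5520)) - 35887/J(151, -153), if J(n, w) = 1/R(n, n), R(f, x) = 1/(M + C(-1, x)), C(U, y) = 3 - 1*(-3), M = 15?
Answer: -197943353/115920 ≈ -1707.6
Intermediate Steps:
C(U, y) = 6 (C(U, y) = 3 + 3 = 6)
R(f, x) = 1/21 (R(f, x) = 1/(15 + 6) = 1/21)
J(n, w) = 21 (J(n, w) = 1/(1/21) = 21)
((8665 - 3659) + 16835)/((3*5520)) - 35887/J(151, -153) = ((8665 - 3659) + 16835)/((3*5520)) - 35887/21 = (5006 + 16835)/16560 - 35887*1/21 = 21841*(1/16560) - 35887/21 = 21841/16560 - 35887/21 = -197943353/115920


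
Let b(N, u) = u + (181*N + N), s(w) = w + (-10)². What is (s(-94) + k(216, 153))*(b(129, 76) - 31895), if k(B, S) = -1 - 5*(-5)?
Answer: -250230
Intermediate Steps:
k(B, S) = 24 (k(B, S) = -1 + 25 = 24)
s(w) = 100 + w (s(w) = w + 100 = 100 + w)
b(N, u) = u + 182*N
(s(-94) + k(216, 153))*(b(129, 76) - 31895) = ((100 - 94) + 24)*((76 + 182*129) - 31895) = (6 + 24)*((76 + 23478) - 31895) = 30*(23554 - 31895) = 30*(-8341) = -250230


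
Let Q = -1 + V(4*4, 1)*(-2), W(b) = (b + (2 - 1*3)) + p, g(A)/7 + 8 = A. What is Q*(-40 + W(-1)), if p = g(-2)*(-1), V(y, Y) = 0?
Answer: -28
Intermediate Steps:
g(A) = -56 + 7*A
p = 70 (p = (-56 + 7*(-2))*(-1) = (-56 - 14)*(-1) = -70*(-1) = 70)
W(b) = 69 + b (W(b) = (b + (2 - 1*3)) + 70 = (b + (2 - 3)) + 70 = (b - 1) + 70 = (-1 + b) + 70 = 69 + b)
Q = -1 (Q = -1 + 0*(-2) = -1 + 0 = -1)
Q*(-40 + W(-1)) = -(-40 + (69 - 1)) = -(-40 + 68) = -1*28 = -28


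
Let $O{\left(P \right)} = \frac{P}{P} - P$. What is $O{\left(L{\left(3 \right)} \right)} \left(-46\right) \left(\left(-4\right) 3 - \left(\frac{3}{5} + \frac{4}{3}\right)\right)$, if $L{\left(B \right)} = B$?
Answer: $- \frac{19228}{15} \approx -1281.9$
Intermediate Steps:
$O{\left(P \right)} = 1 - P$
$O{\left(L{\left(3 \right)} \right)} \left(-46\right) \left(\left(-4\right) 3 - \left(\frac{3}{5} + \frac{4}{3}\right)\right) = \left(1 - 3\right) \left(-46\right) \left(\left(-4\right) 3 - \left(\frac{3}{5} + \frac{4}{3}\right)\right) = \left(1 - 3\right) \left(-46\right) \left(-12 - \frac{29}{15}\right) = \left(-2\right) \left(-46\right) \left(-12 - \frac{29}{15}\right) = 92 \left(-12 - \frac{29}{15}\right) = 92 \left(- \frac{209}{15}\right) = - \frac{19228}{15}$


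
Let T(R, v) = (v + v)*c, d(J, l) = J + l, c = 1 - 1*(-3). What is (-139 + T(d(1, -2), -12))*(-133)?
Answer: 31255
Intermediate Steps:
c = 4 (c = 1 + 3 = 4)
T(R, v) = 8*v (T(R, v) = (v + v)*4 = (2*v)*4 = 8*v)
(-139 + T(d(1, -2), -12))*(-133) = (-139 + 8*(-12))*(-133) = (-139 - 96)*(-133) = -235*(-133) = 31255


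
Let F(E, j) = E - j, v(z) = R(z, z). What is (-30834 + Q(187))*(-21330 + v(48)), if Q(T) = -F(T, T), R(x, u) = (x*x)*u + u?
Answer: -2753784540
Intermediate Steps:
R(x, u) = u + u*x² (R(x, u) = x²*u + u = u*x² + u = u + u*x²)
v(z) = z*(1 + z²)
Q(T) = 0 (Q(T) = -(T - T) = -1*0 = 0)
(-30834 + Q(187))*(-21330 + v(48)) = (-30834 + 0)*(-21330 + (48 + 48³)) = -30834*(-21330 + (48 + 110592)) = -30834*(-21330 + 110640) = -30834*89310 = -2753784540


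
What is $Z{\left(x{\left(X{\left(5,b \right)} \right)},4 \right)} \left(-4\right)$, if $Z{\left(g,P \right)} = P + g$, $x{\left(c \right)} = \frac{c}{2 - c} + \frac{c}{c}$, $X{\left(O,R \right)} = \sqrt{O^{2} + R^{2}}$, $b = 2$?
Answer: $- \frac{384}{25} + \frac{8 \sqrt{29}}{25} \approx -13.637$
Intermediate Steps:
$x{\left(c \right)} = 1 + \frac{c}{2 - c}$ ($x{\left(c \right)} = \frac{c}{2 - c} + 1 = 1 + \frac{c}{2 - c}$)
$Z{\left(x{\left(X{\left(5,b \right)} \right)},4 \right)} \left(-4\right) = \left(4 - \frac{2}{-2 + \sqrt{5^{2} + 2^{2}}}\right) \left(-4\right) = \left(4 - \frac{2}{-2 + \sqrt{25 + 4}}\right) \left(-4\right) = \left(4 - \frac{2}{-2 + \sqrt{29}}\right) \left(-4\right) = -16 + \frac{8}{-2 + \sqrt{29}}$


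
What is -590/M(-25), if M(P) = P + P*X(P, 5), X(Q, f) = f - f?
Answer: 118/5 ≈ 23.600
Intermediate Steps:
X(Q, f) = 0
M(P) = P (M(P) = P + P*0 = P + 0 = P)
-590/M(-25) = -590/(-25) = -590*(-1/25) = 118/5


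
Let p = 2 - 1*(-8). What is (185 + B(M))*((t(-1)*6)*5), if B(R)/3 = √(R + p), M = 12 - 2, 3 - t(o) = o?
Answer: 22200 + 720*√5 ≈ 23810.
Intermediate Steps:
p = 10 (p = 2 + 8 = 10)
t(o) = 3 - o
M = 10
B(R) = 3*√(10 + R) (B(R) = 3*√(R + 10) = 3*√(10 + R))
(185 + B(M))*((t(-1)*6)*5) = (185 + 3*√(10 + 10))*(((3 - 1*(-1))*6)*5) = (185 + 3*√20)*(((3 + 1)*6)*5) = (185 + 3*(2*√5))*((4*6)*5) = (185 + 6*√5)*(24*5) = (185 + 6*√5)*120 = 22200 + 720*√5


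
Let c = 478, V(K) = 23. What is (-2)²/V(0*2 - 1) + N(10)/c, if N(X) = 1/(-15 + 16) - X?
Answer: 1705/10994 ≈ 0.15508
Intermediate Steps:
N(X) = 1 - X (N(X) = 1/1 - X = 1 - X)
(-2)²/V(0*2 - 1) + N(10)/c = (-2)²/23 + (1 - 1*10)/478 = 4*(1/23) + (1 - 10)*(1/478) = 4/23 - 9*1/478 = 4/23 - 9/478 = 1705/10994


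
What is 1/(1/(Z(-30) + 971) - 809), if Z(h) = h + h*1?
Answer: -911/736998 ≈ -0.0012361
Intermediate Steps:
Z(h) = 2*h (Z(h) = h + h = 2*h)
1/(1/(Z(-30) + 971) - 809) = 1/(1/(2*(-30) + 971) - 809) = 1/(1/(-60 + 971) - 809) = 1/(1/911 - 809) = 1/(-736998/911) = -911/736998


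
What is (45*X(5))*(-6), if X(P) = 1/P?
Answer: -54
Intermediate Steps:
(45*X(5))*(-6) = (45/5)*(-6) = (45*(⅕))*(-6) = 9*(-6) = -54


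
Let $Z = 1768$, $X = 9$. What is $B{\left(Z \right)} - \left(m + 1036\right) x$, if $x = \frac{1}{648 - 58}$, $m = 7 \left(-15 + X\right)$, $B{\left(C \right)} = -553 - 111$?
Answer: $- \frac{196377}{295} \approx -665.68$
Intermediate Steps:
$B{\left(C \right)} = -664$ ($B{\left(C \right)} = -553 - 111 = -664$)
$m = -42$ ($m = 7 \left(-15 + 9\right) = 7 \left(-6\right) = -42$)
$x = \frac{1}{590} \approx 0.0016949$
$B{\left(Z \right)} - \left(m + 1036\right) x = -664 - \left(-42 + 1036\right) \frac{1}{590} = -664 - 994 \cdot \frac{1}{590} = -664 - \frac{497}{295} = - \frac{196377}{295}$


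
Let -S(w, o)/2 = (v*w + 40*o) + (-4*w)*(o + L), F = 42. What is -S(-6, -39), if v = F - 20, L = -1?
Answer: -5304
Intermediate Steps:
v = 22 (v = 42 - 20 = 22)
S(w, o) = -80*o - 44*w + 8*w*(-1 + o) (S(w, o) = -2*((22*w + 40*o) + (-4*w)*(o - 1)) = -2*((22*w + 40*o) + (-4*w)*(-1 + o)) = -2*((22*w + 40*o) - 4*w*(-1 + o)) = -2*(22*w + 40*o - 4*w*(-1 + o)) = -80*o - 44*w + 8*w*(-1 + o))
-S(-6, -39) = -(-80*(-39) - 52*(-6) + 8*(-39)*(-6)) = -(3120 + 312 + 1872) = -1*5304 = -5304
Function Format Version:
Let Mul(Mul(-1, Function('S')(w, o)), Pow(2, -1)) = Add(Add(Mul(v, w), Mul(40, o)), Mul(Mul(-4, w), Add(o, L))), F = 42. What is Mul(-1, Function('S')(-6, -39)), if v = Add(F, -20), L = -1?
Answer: -5304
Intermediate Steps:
v = 22 (v = Add(42, -20) = 22)
Function('S')(w, o) = Add(Mul(-80, o), Mul(-44, w), Mul(8, w, Add(-1, o))) (Function('S')(w, o) = Mul(-2, Add(Add(Mul(22, w), Mul(40, o)), Mul(Mul(-4, w), Add(o, -1)))) = Mul(-2, Add(Add(Mul(22, w), Mul(40, o)), Mul(Mul(-4, w), Add(-1, o)))) = Mul(-2, Add(Add(Mul(22, w), Mul(40, o)), Mul(-4, w, Add(-1, o)))) = Mul(-2, Add(Mul(22, w), Mul(40, o), Mul(-4, w, Add(-1, o)))) = Add(Mul(-80, o), Mul(-44, w), Mul(8, w, Add(-1, o))))
Mul(-1, Function('S')(-6, -39)) = Mul(-1, Add(Mul(-80, -39), Mul(-52, -6), Mul(8, -39, -6))) = Mul(-1, Add(3120, 312, 1872)) = Mul(-1, 5304) = -5304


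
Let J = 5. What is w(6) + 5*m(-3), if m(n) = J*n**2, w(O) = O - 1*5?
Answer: 226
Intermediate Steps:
w(O) = -5 + O (w(O) = O - 5 = -5 + O)
m(n) = 5*n**2
w(6) + 5*m(-3) = (-5 + 6) + 5*(5*(-3)**2) = 1 + 5*(5*9) = 1 + 5*45 = 1 + 225 = 226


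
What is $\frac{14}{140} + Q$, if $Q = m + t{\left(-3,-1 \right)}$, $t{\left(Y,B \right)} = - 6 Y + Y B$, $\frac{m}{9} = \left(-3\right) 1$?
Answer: $- \frac{59}{10} \approx -5.9$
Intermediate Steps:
$m = -27$ ($m = 9 \left(\left(-3\right) 1\right) = 9 \left(-3\right) = -27$)
$t{\left(Y,B \right)} = - 6 Y + B Y$
$Q = -6$ ($Q = -27 - 3 \left(-6 - 1\right) = -27 - -21 = -27 + 21 = -6$)
$\frac{14}{140} + Q = \frac{14}{140} - 6 = 14 \cdot \frac{1}{140} - 6 = \frac{1}{10} - 6 = - \frac{59}{10}$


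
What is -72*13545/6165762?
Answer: -162540/1027627 ≈ -0.15817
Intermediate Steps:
-72*13545/6165762 = -975240*1/6165762 = -162540/1027627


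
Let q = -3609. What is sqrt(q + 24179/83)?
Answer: 2*I*sqrt(5713886)/83 ≈ 57.599*I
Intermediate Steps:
sqrt(q + 24179/83) = sqrt(-3609 + 24179/83) = sqrt(-275368/83) = 2*I*sqrt(5713886)/83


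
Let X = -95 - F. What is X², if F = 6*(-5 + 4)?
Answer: 7921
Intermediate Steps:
F = -6 (F = 6*(-1) = -6)
X = -89 (X = -95 - 1*(-6) = -95 + 6 = -89)
X² = (-89)² = 7921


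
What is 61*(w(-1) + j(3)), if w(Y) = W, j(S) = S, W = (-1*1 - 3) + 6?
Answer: 305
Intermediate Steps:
W = 2 (W = (-1 - 3) + 6 = -4 + 6 = 2)
w(Y) = 2
61*(w(-1) + j(3)) = 61*(2 + 3) = 61*5 = 305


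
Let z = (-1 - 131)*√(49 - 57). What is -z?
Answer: 264*I*√2 ≈ 373.35*I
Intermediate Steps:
z = -264*I*√2 ≈ -373.35*I
-z = -(-264)*I*√2 = 264*I*√2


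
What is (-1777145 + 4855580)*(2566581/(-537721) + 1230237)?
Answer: 2036451564686021760/537721 ≈ 3.7872e+12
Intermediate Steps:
(-1777145 + 4855580)*(2566581/(-537721) + 1230237) = 3078435*(2566581*(-1/537721) + 1230237) = 3078435*(-2566581/537721 + 1230237) = 3078435*(661521703296/537721) = 2036451564686021760/537721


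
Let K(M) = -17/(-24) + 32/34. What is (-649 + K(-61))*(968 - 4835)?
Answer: 340449391/136 ≈ 2.5033e+6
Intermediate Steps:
K(M) = 673/408 (K(M) = -17*(-1/24) + 32*(1/34) = 17/24 + 16/17 = 673/408)
(-649 + K(-61))*(968 - 4835) = (-649 + 673/408)*(968 - 4835) = -264119/408*(-3867) = 340449391/136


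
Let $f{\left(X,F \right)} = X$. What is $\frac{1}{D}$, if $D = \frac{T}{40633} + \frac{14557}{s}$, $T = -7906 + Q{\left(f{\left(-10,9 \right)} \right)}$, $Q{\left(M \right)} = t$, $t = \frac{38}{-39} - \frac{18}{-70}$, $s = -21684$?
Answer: $- \frac{10279336340}{8901011433} \approx -1.1549$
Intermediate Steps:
$t = - \frac{979}{1365}$ ($t = 38 \left(- \frac{1}{39}\right) - - \frac{9}{35} = - \frac{38}{39} + \frac{9}{35} = - \frac{979}{1365} \approx -0.71722$)
$Q{\left(M \right)} = - \frac{979}{1365}$
$T = - \frac{10792669}{1365}$ ($T = -7906 - \frac{979}{1365} = - \frac{10792669}{1365} \approx -7906.7$)
$D = - \frac{8901011433}{10279336340}$ ($D = - \frac{10792669}{1365 \cdot 40633} + \frac{14557}{-21684} = \left(- \frac{10792669}{1365}\right) \frac{1}{40633} + 14557 \left(- \frac{1}{21684}\right) = - \frac{10792669}{55464045} - \frac{14557}{21684} = - \frac{8901011433}{10279336340} \approx -0.86591$)
$\frac{1}{D} = \frac{1}{- \frac{8901011433}{10279336340}} = - \frac{10279336340}{8901011433}$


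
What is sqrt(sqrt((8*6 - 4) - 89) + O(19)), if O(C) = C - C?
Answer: sqrt(3)*5**(1/4)*sqrt(I) ≈ 1.8314 + 1.8314*I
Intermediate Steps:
O(C) = 0
sqrt(sqrt((8*6 - 4) - 89) + O(19)) = sqrt(sqrt((8*6 - 4) - 89) + 0) = sqrt(sqrt((48 - 4) - 89) + 0) = sqrt(sqrt(44 - 89) + 0) = sqrt(sqrt(-45) + 0) = sqrt(3*I*sqrt(5) + 0) = sqrt(3*I*sqrt(5)) = sqrt(3)*5**(1/4)*sqrt(I)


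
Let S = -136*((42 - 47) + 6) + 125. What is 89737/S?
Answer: -89737/11 ≈ -8157.9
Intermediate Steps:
S = -11 (S = -136*(-5 + 6) + 125 = -136*1 + 125 = -136 + 125 = -11)
89737/S = 89737/(-11) = 89737*(-1/11) = -89737/11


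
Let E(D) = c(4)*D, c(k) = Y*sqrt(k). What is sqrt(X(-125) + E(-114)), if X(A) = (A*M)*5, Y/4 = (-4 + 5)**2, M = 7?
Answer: I*sqrt(5287) ≈ 72.712*I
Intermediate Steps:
Y = 4 (Y = 4*(-4 + 5)**2 = 4*1**2 = 4*1 = 4)
c(k) = 4*sqrt(k)
E(D) = 8*D (E(D) = (4*sqrt(4))*D = (4*2)*D = 8*D)
X(A) = 35*A (X(A) = (A*7)*5 = (7*A)*5 = 35*A)
sqrt(X(-125) + E(-114)) = sqrt(35*(-125) + 8*(-114)) = sqrt(-4375 - 912) = sqrt(-5287) = I*sqrt(5287)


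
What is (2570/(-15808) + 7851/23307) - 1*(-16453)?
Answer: 1010326515331/61406176 ≈ 16453.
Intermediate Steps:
(2570/(-15808) + 7851/23307) - 1*(-16453) = (2570*(-1/15808) + 7851*(1/23307)) + 16453 = (-1285/7904 + 2617/7769) + 16453 = 10701603/61406176 + 16453 = 1010326515331/61406176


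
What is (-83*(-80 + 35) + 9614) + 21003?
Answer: 34352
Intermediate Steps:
(-83*(-80 + 35) + 9614) + 21003 = (-83*(-45) + 9614) + 21003 = (3735 + 9614) + 21003 = 13349 + 21003 = 34352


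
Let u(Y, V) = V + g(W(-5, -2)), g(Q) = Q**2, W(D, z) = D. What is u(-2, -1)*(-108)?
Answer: -2592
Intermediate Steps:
u(Y, V) = 25 + V (u(Y, V) = V + (-5)**2 = V + 25 = 25 + V)
u(-2, -1)*(-108) = (25 - 1)*(-108) = 24*(-108) = -2592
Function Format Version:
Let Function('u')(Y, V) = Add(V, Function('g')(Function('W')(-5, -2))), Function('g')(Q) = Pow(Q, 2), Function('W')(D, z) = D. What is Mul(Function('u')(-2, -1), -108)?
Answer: -2592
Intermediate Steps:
Function('u')(Y, V) = Add(25, V) (Function('u')(Y, V) = Add(V, Pow(-5, 2)) = Add(V, 25) = Add(25, V))
Mul(Function('u')(-2, -1), -108) = Mul(Add(25, -1), -108) = Mul(24, -108) = -2592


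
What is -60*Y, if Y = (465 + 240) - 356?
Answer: -20940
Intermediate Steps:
Y = 349 (Y = 705 - 356 = 349)
-60*Y = -60*349 = -20940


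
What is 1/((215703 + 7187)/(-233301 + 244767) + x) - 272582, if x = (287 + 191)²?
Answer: -357085204964561/1310010217 ≈ -2.7258e+5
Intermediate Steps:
x = 228484 (x = 478² = 228484)
1/((215703 + 7187)/(-233301 + 244767) + x) - 272582 = 1/((215703 + 7187)/(-233301 + 244767) + 228484) - 272582 = 1/(222890/11466 + 228484) - 272582 = 1/(222890*(1/11466) + 228484) - 272582 = 1/(111445/5733 + 228484) - 272582 = 1/(1310010217/5733) - 272582 = 5733/1310010217 - 272582 = -357085204964561/1310010217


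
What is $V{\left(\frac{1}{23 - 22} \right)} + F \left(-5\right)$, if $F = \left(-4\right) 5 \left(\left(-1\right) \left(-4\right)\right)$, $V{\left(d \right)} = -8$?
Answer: $392$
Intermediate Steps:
$F = -80$ ($F = \left(-20\right) 4 = -80$)
$V{\left(\frac{1}{23 - 22} \right)} + F \left(-5\right) = -8 - -400 = -8 + 400 = 392$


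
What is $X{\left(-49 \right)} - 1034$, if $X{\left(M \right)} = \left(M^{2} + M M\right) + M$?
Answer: $3719$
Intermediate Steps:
$X{\left(M \right)} = M + 2 M^{2}$ ($X{\left(M \right)} = \left(M^{2} + M^{2}\right) + M = 2 M^{2} + M = M + 2 M^{2}$)
$X{\left(-49 \right)} - 1034 = - 49 \left(1 + 2 \left(-49\right)\right) - 1034 = - 49 \left(1 - 98\right) - 1034 = \left(-49\right) \left(-97\right) - 1034 = 4753 - 1034 = 3719$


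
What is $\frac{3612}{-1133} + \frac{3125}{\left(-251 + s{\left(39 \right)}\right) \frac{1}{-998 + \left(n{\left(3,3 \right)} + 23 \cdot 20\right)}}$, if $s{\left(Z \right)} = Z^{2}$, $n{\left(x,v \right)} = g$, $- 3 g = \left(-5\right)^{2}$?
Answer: $- \frac{1163369219}{863346} \approx -1347.5$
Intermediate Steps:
$g = - \frac{25}{3}$ ($g = - \frac{\left(-5\right)^{2}}{3} = \left(- \frac{1}{3}\right) 25 = - \frac{25}{3} \approx -8.3333$)
$n{\left(x,v \right)} = - \frac{25}{3}$
$\frac{3612}{-1133} + \frac{3125}{\left(-251 + s{\left(39 \right)}\right) \frac{1}{-998 + \left(n{\left(3,3 \right)} + 23 \cdot 20\right)}} = \frac{3612}{-1133} + \frac{3125}{\left(-251 + 39^{2}\right) \frac{1}{-998 + \left(- \frac{25}{3} + 23 \cdot 20\right)}} = 3612 \left(- \frac{1}{1133}\right) + \frac{3125}{\left(-251 + 1521\right) \frac{1}{-998 + \left(- \frac{25}{3} + 460\right)}} = - \frac{3612}{1133} + \frac{3125}{1270 \frac{1}{-998 + \frac{1355}{3}}} = - \frac{3612}{1133} + \frac{3125}{1270 \frac{1}{- \frac{1639}{3}}} = - \frac{3612}{1133} + \frac{3125}{1270 \left(- \frac{3}{1639}\right)} = - \frac{3612}{1133} + \frac{3125}{- \frac{3810}{1639}} = - \frac{3612}{1133} + 3125 \left(- \frac{1639}{3810}\right) = - \frac{3612}{1133} - \frac{1024375}{762} = - \frac{1163369219}{863346}$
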